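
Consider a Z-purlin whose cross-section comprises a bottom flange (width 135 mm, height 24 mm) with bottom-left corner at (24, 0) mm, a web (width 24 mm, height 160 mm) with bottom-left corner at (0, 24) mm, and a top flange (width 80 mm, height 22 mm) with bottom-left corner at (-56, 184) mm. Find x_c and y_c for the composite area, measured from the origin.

bottom flange: A = 135 × 24 = 3240.00, centroid at (91.50, 12.00).
web: A = 24 × 160 = 3840.00, centroid at (12.00, 104.00).
top flange: A = 80 × 22 = 1760.00, centroid at (-16.00, 195.00).
ΣA = 8840.00 mm², ΣAx_c = 314380.00 mm³, ΣAy_c = 781440.00 mm³.
x_c = 314380.00/8840.00 = 35.56 mm; y_c = 781440.00/8840.00 = 88.40 mm.

x_c = 35.56 mm, y_c = 88.40 mm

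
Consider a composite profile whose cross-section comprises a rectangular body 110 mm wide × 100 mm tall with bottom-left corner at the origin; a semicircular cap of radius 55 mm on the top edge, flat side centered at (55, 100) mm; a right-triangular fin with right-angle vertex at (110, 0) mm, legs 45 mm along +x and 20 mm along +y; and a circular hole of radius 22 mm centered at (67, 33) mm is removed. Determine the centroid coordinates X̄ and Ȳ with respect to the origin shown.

X̄ = 55.90 mm, Ȳ = 74.17 mm

Part | A | x̄ᵢ | ȳᵢ | A·x̄ᵢ | A·ȳᵢ
rectangular body | 11000.00 | 55.00 | 50.00 | 605000.00 | 550000.00
semicircular top | 4751.66 | 55.00 | 123.34 | 261341.24 | 586082.56
triangular fin | 450.00 | 125.00 | 6.67 | 56250.00 | 3000.00
hole | -1520.53 | 67.00 | 33.00 | -101875.57 | -50177.52
Σ | 14681.13 |  |  | 820715.67 | 1088905.04
X̄ = 820715.67 / 14681.13 = 55.90 mm
Ȳ = 1088905.04 / 14681.13 = 74.17 mm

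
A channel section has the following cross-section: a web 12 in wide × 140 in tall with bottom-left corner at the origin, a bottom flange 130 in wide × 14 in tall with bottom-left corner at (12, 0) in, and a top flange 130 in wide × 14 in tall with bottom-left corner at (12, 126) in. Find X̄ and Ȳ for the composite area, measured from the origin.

X̄ = 54.58 in, Ȳ = 70.00 in

web: A = 12 × 140 = 1680.00, centroid at (6.00, 70.00).
bottom flange: A = 130 × 14 = 1820.00, centroid at (77.00, 7.00).
top flange: A = 130 × 14 = 1820.00, centroid at (77.00, 133.00).
ΣA = 5320.00 in², ΣAX̄ = 290360.00 in³, ΣAȲ = 372400.00 in³.
X̄ = 290360.00/5320.00 = 54.58 in; Ȳ = 372400.00/5320.00 = 70.00 in.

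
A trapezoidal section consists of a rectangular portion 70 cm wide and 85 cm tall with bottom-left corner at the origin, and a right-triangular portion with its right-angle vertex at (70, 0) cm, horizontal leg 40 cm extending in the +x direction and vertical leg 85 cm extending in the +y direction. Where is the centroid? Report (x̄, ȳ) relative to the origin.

x̄ = 45.74 cm, ȳ = 39.35 cm

rectangular portion: A = 70 × 85 = 5950.00, centroid at (35.00, 42.50).
triangular portion: A = ½·40·85 = 1700.00, centroid at (83.33, 28.33).
ΣA = 7650.00 cm²
ΣAx̄ = (5950.00)(35.00) + (1700.00)(83.33) = 349916.67 cm³
ΣAȳ = (5950.00)(42.50) + (1700.00)(28.33) = 301041.67 cm³
x̄ = 349916.67 / 7650.00 = 45.74 cm
ȳ = 301041.67 / 7650.00 = 39.35 cm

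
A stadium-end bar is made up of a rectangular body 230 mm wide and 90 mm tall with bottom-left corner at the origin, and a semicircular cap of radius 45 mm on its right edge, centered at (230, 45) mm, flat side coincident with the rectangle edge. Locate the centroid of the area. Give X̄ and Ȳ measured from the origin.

Part | A | x̄ᵢ | ȳᵢ | A·x̄ᵢ | A·ȳᵢ
rectangular body | 20700.00 | 115.00 | 45.00 | 2380500.00 | 931500.00
semicircular end | 3180.86 | 249.10 | 45.00 | 792348.39 | 143138.82
Σ | 23880.86 |  |  | 3172848.39 | 1074638.82
X̄ = 3172848.39 / 23880.86 = 132.86 mm
Ȳ = 1074638.82 / 23880.86 = 45.00 mm

X̄ = 132.86 mm, Ȳ = 45.00 mm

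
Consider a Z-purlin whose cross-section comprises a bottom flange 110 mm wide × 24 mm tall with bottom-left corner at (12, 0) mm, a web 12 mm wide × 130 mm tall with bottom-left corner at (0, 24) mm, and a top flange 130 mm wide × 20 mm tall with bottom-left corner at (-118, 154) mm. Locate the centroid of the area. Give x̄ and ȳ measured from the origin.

bottom flange: A = 110 × 24 = 2640.00, centroid at (67.00, 12.00).
web: A = 12 × 130 = 1560.00, centroid at (6.00, 89.00).
top flange: A = 130 × 20 = 2600.00, centroid at (-53.00, 164.00).
ΣA = 6800.00 mm², ΣAx̄ = 48440.00 mm³, ΣAȳ = 596920.00 mm³.
x̄ = 48440.00/6800.00 = 7.12 mm; ȳ = 596920.00/6800.00 = 87.78 mm.

x̄ = 7.12 mm, ȳ = 87.78 mm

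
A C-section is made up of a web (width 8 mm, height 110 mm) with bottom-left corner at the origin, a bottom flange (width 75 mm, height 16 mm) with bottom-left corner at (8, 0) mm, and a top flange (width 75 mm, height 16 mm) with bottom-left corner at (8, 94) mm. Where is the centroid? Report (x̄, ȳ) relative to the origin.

x̄ = 34.37 mm, ȳ = 55.00 mm

web: A = 8 × 110 = 880.00, centroid at (4.00, 55.00).
bottom flange: A = 75 × 16 = 1200.00, centroid at (45.50, 8.00).
top flange: A = 75 × 16 = 1200.00, centroid at (45.50, 102.00).
ΣA = 3280.00 mm², ΣAx̄ = 112720.00 mm³, ΣAȳ = 180400.00 mm³.
x̄ = 112720.00/3280.00 = 34.37 mm; ȳ = 180400.00/3280.00 = 55.00 mm.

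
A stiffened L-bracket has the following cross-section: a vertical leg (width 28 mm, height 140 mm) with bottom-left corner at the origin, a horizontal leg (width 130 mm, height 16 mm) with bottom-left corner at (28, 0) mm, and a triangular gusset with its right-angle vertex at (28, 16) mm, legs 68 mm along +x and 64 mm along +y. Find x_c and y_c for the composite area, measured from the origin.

vertical leg: A = 28 × 140 = 3920.00, centroid at (14.00, 70.00).
horizontal leg: A = 130 × 16 = 2080.00, centroid at (93.00, 8.00).
gusset: A = ½·68·64 = 2176.00, centroid at (50.67, 37.33).
ΣA = 8176.00 mm²
ΣAx_c = (3920.00)(14.00) + (2080.00)(93.00) + (2176.00)(50.67) = 358570.67 mm³
ΣAy_c = (3920.00)(70.00) + (2080.00)(8.00) + (2176.00)(37.33) = 372277.33 mm³
x_c = 358570.67 / 8176.00 = 43.86 mm
y_c = 372277.33 / 8176.00 = 45.53 mm

x_c = 43.86 mm, y_c = 45.53 mm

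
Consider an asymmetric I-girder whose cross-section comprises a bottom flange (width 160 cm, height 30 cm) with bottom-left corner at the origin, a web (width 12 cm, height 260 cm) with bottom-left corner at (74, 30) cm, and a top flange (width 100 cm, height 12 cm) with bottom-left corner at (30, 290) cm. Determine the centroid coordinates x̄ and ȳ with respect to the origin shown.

x̄ = 80.00 cm, ȳ = 101.58 cm

Part | A | x̄ᵢ | ȳᵢ | A·x̄ᵢ | A·ȳᵢ
bottom flange | 4800.00 | 80.00 | 15.00 | 384000.00 | 72000.00
web | 3120.00 | 80.00 | 160.00 | 249600.00 | 499200.00
top flange | 1200.00 | 80.00 | 296.00 | 96000.00 | 355200.00
Σ | 9120.00 |  |  | 729600.00 | 926400.00
x̄ = 729600.00 / 9120.00 = 80.00 cm
ȳ = 926400.00 / 9120.00 = 101.58 cm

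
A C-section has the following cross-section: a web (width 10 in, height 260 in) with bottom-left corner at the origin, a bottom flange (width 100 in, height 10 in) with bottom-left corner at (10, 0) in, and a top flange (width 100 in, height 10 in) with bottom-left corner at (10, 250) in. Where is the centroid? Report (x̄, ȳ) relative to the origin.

x̄ = 28.91 in, ȳ = 130.00 in

web: A = 10 × 260 = 2600.00, centroid at (5.00, 130.00).
bottom flange: A = 100 × 10 = 1000.00, centroid at (60.00, 5.00).
top flange: A = 100 × 10 = 1000.00, centroid at (60.00, 255.00).
ΣA = 4600.00 in², ΣAx̄ = 133000.00 in³, ΣAȳ = 598000.00 in³.
x̄ = 133000.00/4600.00 = 28.91 in; ȳ = 598000.00/4600.00 = 130.00 in.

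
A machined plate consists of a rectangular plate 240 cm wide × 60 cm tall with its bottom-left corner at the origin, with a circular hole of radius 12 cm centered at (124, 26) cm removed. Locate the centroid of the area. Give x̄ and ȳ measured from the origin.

x̄ = 119.87 cm, ȳ = 30.13 cm

Part | A | x̄ᵢ | ȳᵢ | A·x̄ᵢ | A·ȳᵢ
plate | 14400.00 | 120.00 | 30.00 | 1728000.00 | 432000.00
hole | -452.39 | 124.00 | 26.00 | -56096.28 | -11762.12
Σ | 13947.61 |  |  | 1671903.72 | 420237.88
x̄ = 1671903.72 / 13947.61 = 119.87 cm
ȳ = 420237.88 / 13947.61 = 30.13 cm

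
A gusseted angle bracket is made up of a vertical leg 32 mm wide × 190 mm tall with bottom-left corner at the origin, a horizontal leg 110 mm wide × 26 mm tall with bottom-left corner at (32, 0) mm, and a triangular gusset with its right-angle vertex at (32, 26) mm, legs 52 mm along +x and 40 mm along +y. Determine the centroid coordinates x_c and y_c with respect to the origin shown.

x_c = 39.82 mm, y_c = 65.70 mm

Part | A | x̄ᵢ | ȳᵢ | A·x̄ᵢ | A·ȳᵢ
vertical leg | 6080.00 | 16.00 | 95.00 | 97280.00 | 577600.00
horizontal leg | 2860.00 | 87.00 | 13.00 | 248820.00 | 37180.00
gusset | 1040.00 | 49.33 | 39.33 | 51306.67 | 40906.67
Σ | 9980.00 |  |  | 397406.67 | 655686.67
x_c = 397406.67 / 9980.00 = 39.82 mm
y_c = 655686.67 / 9980.00 = 65.70 mm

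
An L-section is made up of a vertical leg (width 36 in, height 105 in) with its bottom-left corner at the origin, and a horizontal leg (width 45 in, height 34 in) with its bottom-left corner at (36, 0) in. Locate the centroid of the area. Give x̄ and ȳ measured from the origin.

x̄ = 29.67 in, ȳ = 42.27 in

vertical leg: A = 36 × 105 = 3780.00, centroid at (18.00, 52.50).
horizontal leg: A = 45 × 34 = 1530.00, centroid at (58.50, 17.00).
ΣA = 5310.00 in², ΣAx̄ = 157545.00 in³, ΣAȳ = 224460.00 in³.
x̄ = 157545.00/5310.00 = 29.67 in; ȳ = 224460.00/5310.00 = 42.27 in.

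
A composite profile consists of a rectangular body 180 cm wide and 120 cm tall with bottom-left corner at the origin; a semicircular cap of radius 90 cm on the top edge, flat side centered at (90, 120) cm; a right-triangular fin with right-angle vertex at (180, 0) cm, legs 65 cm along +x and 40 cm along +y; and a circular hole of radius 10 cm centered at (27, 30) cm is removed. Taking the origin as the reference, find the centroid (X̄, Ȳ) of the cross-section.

X̄ = 94.67 cm, Ȳ = 93.93 cm

rectangular body: A = 180 × 120 = 21600.00, centroid at (90.00, 60.00).
semicircular top: A = ½π·90² = 12723.45, centroid at (90.00, 158.20).
triangular fin: A = ½·65·40 = 1300.00, centroid at (201.67, 13.33).
hole: A = −π·10² = -314.16, centroid at (27.00, 30.00).
ΣA = 35309.29 cm², ΣAX̄ = 3342794.89 cm³, ΣAȲ = 3316722.59 cm³.
X̄ = 3342794.89/35309.29 = 94.67 cm; Ȳ = 3316722.59/35309.29 = 93.93 cm.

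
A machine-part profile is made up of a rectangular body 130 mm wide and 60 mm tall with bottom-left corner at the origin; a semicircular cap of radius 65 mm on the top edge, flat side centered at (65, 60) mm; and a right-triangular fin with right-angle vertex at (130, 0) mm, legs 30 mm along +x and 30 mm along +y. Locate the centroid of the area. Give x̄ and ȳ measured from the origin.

rectangular body: A = 130 × 60 = 7800.00, centroid at (65.00, 30.00).
semicircular top: A = ½π·65² = 6636.61, centroid at (65.00, 87.59).
triangular fin: A = ½·30·30 = 450.00, centroid at (140.00, 10.00).
ΣA = 14886.61 mm²
ΣAx̄ = (7800.00)(65.00) + (6636.61)(65.00) + (450.00)(140.00) = 1001379.94 mm³
ΣAȳ = (7800.00)(30.00) + (6636.61)(87.59) + (450.00)(10.00) = 819780.20 mm³
x̄ = 1001379.94 / 14886.61 = 67.27 mm
ȳ = 819780.20 / 14886.61 = 55.07 mm

x̄ = 67.27 mm, ȳ = 55.07 mm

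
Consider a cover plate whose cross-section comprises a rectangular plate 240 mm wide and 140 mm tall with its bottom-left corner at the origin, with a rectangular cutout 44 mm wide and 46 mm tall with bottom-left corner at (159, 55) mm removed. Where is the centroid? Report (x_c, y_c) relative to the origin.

Part | A | x̄ᵢ | ȳᵢ | A·x̄ᵢ | A·ȳᵢ
plate | 33600.00 | 120.00 | 70.00 | 4032000.00 | 2352000.00
hole | -2024.00 | 181.00 | 78.00 | -366344.00 | -157872.00
Σ | 31576.00 |  |  | 3665656.00 | 2194128.00
x_c = 3665656.00 / 31576.00 = 116.09 mm
y_c = 2194128.00 / 31576.00 = 69.49 mm

x_c = 116.09 mm, y_c = 69.49 mm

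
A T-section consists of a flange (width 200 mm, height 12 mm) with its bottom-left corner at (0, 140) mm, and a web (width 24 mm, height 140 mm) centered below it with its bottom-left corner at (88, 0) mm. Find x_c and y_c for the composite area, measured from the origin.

x_c = 100.00 mm, y_c = 101.67 mm

Part | A | x̄ᵢ | ȳᵢ | A·x̄ᵢ | A·ȳᵢ
web | 3360.00 | 100.00 | 70.00 | 336000.00 | 235200.00
flange | 2400.00 | 100.00 | 146.00 | 240000.00 | 350400.00
Σ | 5760.00 |  |  | 576000.00 | 585600.00
x_c = 576000.00 / 5760.00 = 100.00 mm
y_c = 585600.00 / 5760.00 = 101.67 mm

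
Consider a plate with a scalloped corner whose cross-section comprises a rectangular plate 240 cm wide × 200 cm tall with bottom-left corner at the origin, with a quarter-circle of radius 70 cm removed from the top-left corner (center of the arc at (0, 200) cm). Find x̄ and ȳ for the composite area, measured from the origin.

x̄ = 127.87 cm, ȳ = 93.87 cm

plate: A = 240 × 200 = 48000.00, centroid at (120.00, 100.00).
removed quarter-circle: A = −¼π·70² = -3848.45, centroid at (29.71, 170.29).
ΣA = 44151.55 cm², ΣAx̄ = 5645666.67 cm³, ΣAȳ = 4144643.13 cm³.
x̄ = 5645666.67/44151.55 = 127.87 cm; ȳ = 4144643.13/44151.55 = 93.87 cm.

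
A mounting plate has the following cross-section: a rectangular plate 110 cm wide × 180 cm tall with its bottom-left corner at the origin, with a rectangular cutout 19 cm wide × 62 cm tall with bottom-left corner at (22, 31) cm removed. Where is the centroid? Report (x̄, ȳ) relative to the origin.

x̄ = 56.49 cm, ȳ = 91.77 cm

plate: A = 110 × 180 = 19800.00, centroid at (55.00, 90.00).
hole: A = −(19 × 62) = -1178.00, centroid at (31.50, 62.00).
ΣA = 18622.00 cm², ΣAx̄ = 1051893.00 cm³, ΣAȳ = 1708964.00 cm³.
x̄ = 1051893.00/18622.00 = 56.49 cm; ȳ = 1708964.00/18622.00 = 91.77 cm.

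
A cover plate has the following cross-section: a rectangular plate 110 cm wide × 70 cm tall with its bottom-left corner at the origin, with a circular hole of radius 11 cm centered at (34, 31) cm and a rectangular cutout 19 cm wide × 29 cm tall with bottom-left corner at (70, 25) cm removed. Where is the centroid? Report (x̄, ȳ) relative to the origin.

x̄ = 54.18 cm, ȳ = 34.86 cm

Part | A | x̄ᵢ | ȳᵢ | A·x̄ᵢ | A·ȳᵢ
plate | 7700.00 | 55.00 | 35.00 | 423500.00 | 269500.00
hole 1 | -380.13 | 34.00 | 31.00 | -12924.51 | -11784.11
hole 2 | -551.00 | 79.50 | 39.50 | -43804.50 | -21764.50
Σ | 6768.87 |  |  | 366770.99 | 235951.39
x̄ = 366770.99 / 6768.87 = 54.18 cm
ȳ = 235951.39 / 6768.87 = 34.86 cm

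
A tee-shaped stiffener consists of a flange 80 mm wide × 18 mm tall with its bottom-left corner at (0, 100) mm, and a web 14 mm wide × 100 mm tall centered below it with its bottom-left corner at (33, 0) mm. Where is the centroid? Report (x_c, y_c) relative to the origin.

x_c = 40.00 mm, y_c = 79.92 mm

web: A = 14 × 100 = 1400.00, centroid at (40.00, 50.00).
flange: A = 80 × 18 = 1440.00, centroid at (40.00, 109.00).
ΣA = 2840.00 mm²
ΣAx_c = (1400.00)(40.00) + (1440.00)(40.00) = 113600.00 mm³
ΣAy_c = (1400.00)(50.00) + (1440.00)(109.00) = 226960.00 mm³
x_c = 113600.00 / 2840.00 = 40.00 mm
y_c = 226960.00 / 2840.00 = 79.92 mm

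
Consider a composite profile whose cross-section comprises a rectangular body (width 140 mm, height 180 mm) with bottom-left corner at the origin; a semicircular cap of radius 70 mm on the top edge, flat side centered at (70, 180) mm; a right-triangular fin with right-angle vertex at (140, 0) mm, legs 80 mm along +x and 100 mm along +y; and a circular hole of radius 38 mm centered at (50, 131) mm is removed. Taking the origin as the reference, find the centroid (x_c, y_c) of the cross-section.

rectangular body: A = 140 × 180 = 25200.00, centroid at (70.00, 90.00).
semicircular top: A = ½π·70² = 7696.90, centroid at (70.00, 209.71).
triangular fin: A = ½·80·100 = 4000.00, centroid at (166.67, 33.33).
hole: A = −π·38² = -4536.46, centroid at (50.00, 131.00).
ΣA = 32360.44 mm², ΣAx_c = 2742626.82 mm³, ΣAy_c = 3421166.13 mm³.
x_c = 2742626.82/32360.44 = 84.75 mm; y_c = 3421166.13/32360.44 = 105.72 mm.

x_c = 84.75 mm, y_c = 105.72 mm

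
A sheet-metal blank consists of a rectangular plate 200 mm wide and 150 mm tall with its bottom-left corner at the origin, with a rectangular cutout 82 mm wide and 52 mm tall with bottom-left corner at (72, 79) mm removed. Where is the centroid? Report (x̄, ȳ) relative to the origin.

plate: A = 200 × 150 = 30000.00, centroid at (100.00, 75.00).
hole: A = −(82 × 52) = -4264.00, centroid at (113.00, 105.00).
ΣA = 25736.00 mm², ΣAx̄ = 2518168.00 mm³, ΣAȳ = 1802280.00 mm³.
x̄ = 2518168.00/25736.00 = 97.85 mm; ȳ = 1802280.00/25736.00 = 70.03 mm.

x̄ = 97.85 mm, ȳ = 70.03 mm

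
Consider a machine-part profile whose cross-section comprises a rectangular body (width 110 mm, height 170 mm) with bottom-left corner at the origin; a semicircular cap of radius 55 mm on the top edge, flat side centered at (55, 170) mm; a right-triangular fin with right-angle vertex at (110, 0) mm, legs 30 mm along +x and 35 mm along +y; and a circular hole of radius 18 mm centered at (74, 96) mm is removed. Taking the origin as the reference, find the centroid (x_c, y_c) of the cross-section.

rectangular body: A = 110 × 170 = 18700.00, centroid at (55.00, 85.00).
semicircular top: A = ½π·55² = 4751.66, centroid at (55.00, 193.34).
triangular fin: A = ½·30·35 = 525.00, centroid at (120.00, 11.67).
hole: A = −π·18² = -1017.88, centroid at (74.00, 96.00).
ΣA = 22958.78 mm²
ΣAx_c = (18700.00)(55.00) + (4751.66)(55.00) + (525.00)(120.00) + (-1017.88)(74.00) = 1277518.41 mm³
ΣAy_c = (18700.00)(85.00) + (4751.66)(193.34) + (525.00)(11.67) + (-1017.88)(96.00) = 2416607.58 mm³
x_c = 1277518.41 / 22958.78 = 55.64 mm
y_c = 2416607.58 / 22958.78 = 105.26 mm

x_c = 55.64 mm, y_c = 105.26 mm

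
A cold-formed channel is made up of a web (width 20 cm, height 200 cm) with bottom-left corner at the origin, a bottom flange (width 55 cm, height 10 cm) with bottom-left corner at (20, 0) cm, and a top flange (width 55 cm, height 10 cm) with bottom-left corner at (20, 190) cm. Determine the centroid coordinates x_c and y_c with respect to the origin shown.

web: A = 20 × 200 = 4000.00, centroid at (10.00, 100.00).
bottom flange: A = 55 × 10 = 550.00, centroid at (47.50, 5.00).
top flange: A = 55 × 10 = 550.00, centroid at (47.50, 195.00).
ΣA = 5100.00 cm², ΣAx_c = 92250.00 cm³, ΣAy_c = 510000.00 cm³.
x_c = 92250.00/5100.00 = 18.09 cm; y_c = 510000.00/5100.00 = 100.00 cm.

x_c = 18.09 cm, y_c = 100.00 cm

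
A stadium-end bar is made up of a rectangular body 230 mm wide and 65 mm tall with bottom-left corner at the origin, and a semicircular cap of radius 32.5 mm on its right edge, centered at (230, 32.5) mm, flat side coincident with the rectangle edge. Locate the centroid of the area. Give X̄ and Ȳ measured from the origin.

rectangular body: A = 230 × 65 = 14950.00, centroid at (115.00, 32.50).
semicircular end: A = ½π·32.5² = 1659.15, centroid at (243.79, 32.50).
ΣA = 16609.15 mm², ΣAX̄ = 2123740.75 mm³, ΣAȲ = 539797.49 mm³.
X̄ = 2123740.75/16609.15 = 127.87 mm; Ȳ = 539797.49/16609.15 = 32.50 mm.

X̄ = 127.87 mm, Ȳ = 32.50 mm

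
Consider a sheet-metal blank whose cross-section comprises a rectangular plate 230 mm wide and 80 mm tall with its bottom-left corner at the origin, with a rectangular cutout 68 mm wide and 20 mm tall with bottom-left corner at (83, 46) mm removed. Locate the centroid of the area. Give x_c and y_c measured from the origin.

x_c = 114.84 mm, y_c = 38.72 mm

plate: A = 230 × 80 = 18400.00, centroid at (115.00, 40.00).
hole: A = −(68 × 20) = -1360.00, centroid at (117.00, 56.00).
ΣA = 17040.00 mm²
ΣAx_c = (18400.00)(115.00) + (-1360.00)(117.00) = 1956880.00 mm³
ΣAy_c = (18400.00)(40.00) + (-1360.00)(56.00) = 659840.00 mm³
x_c = 1956880.00 / 17040.00 = 114.84 mm
y_c = 659840.00 / 17040.00 = 38.72 mm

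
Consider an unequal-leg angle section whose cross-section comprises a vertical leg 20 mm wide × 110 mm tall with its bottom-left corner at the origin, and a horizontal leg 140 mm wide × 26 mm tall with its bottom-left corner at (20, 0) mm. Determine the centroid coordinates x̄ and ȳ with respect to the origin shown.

vertical leg: A = 20 × 110 = 2200.00, centroid at (10.00, 55.00).
horizontal leg: A = 140 × 26 = 3640.00, centroid at (90.00, 13.00).
ΣA = 5840.00 mm², ΣAx̄ = 349600.00 mm³, ΣAȳ = 168320.00 mm³.
x̄ = 349600.00/5840.00 = 59.86 mm; ȳ = 168320.00/5840.00 = 28.82 mm.

x̄ = 59.86 mm, ȳ = 28.82 mm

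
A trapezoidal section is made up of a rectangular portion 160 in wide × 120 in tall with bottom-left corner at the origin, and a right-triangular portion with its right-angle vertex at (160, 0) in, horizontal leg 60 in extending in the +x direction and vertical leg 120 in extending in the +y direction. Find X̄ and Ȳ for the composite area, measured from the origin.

rectangular portion: A = 160 × 120 = 19200.00, centroid at (80.00, 60.00).
triangular portion: A = ½·60·120 = 3600.00, centroid at (180.00, 40.00).
ΣA = 22800.00 in²
ΣAX̄ = (19200.00)(80.00) + (3600.00)(180.00) = 2184000.00 in³
ΣAȲ = (19200.00)(60.00) + (3600.00)(40.00) = 1296000.00 in³
X̄ = 2184000.00 / 22800.00 = 95.79 in
Ȳ = 1296000.00 / 22800.00 = 56.84 in

X̄ = 95.79 in, Ȳ = 56.84 in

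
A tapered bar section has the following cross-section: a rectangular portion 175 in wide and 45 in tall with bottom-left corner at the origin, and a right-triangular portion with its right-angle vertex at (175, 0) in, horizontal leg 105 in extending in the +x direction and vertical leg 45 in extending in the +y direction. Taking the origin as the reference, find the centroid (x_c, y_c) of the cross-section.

x_c = 115.77 in, y_c = 20.77 in

rectangular portion: A = 175 × 45 = 7875.00, centroid at (87.50, 22.50).
triangular portion: A = ½·105·45 = 2362.50, centroid at (210.00, 15.00).
ΣA = 10237.50 in², ΣAx_c = 1185187.50 in³, ΣAy_c = 212625.00 in³.
x_c = 1185187.50/10237.50 = 115.77 in; y_c = 212625.00/10237.50 = 20.77 in.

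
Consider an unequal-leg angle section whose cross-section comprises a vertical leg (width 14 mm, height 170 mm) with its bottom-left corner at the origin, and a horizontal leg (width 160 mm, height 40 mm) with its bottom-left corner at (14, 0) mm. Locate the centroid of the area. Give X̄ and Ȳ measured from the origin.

Part | A | x̄ᵢ | ȳᵢ | A·x̄ᵢ | A·ȳᵢ
vertical leg | 2380.00 | 7.00 | 85.00 | 16660.00 | 202300.00
horizontal leg | 6400.00 | 94.00 | 20.00 | 601600.00 | 128000.00
Σ | 8780.00 |  |  | 618260.00 | 330300.00
X̄ = 618260.00 / 8780.00 = 70.42 mm
Ȳ = 330300.00 / 8780.00 = 37.62 mm

X̄ = 70.42 mm, Ȳ = 37.62 mm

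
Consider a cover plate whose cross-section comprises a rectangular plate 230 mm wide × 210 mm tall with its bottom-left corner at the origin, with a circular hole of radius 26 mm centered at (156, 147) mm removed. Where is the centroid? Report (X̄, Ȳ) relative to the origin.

plate: A = 230 × 210 = 48300.00, centroid at (115.00, 105.00).
hole: A = −π·26² = -2123.72, centroid at (156.00, 147.00).
ΣA = 46176.28 mm², ΣAX̄ = 5223200.21 mm³, ΣAȲ = 4759313.65 mm³.
X̄ = 5223200.21/46176.28 = 113.11 mm; Ȳ = 4759313.65/46176.28 = 103.07 mm.

X̄ = 113.11 mm, Ȳ = 103.07 mm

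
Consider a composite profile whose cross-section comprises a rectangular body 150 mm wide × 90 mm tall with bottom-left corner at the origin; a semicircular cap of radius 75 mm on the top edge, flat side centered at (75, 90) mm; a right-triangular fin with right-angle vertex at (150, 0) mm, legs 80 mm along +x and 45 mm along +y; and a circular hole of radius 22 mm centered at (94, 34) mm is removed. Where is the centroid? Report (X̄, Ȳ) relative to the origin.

rectangular body: A = 150 × 90 = 13500.00, centroid at (75.00, 45.00).
semicircular top: A = ½π·75² = 8835.73, centroid at (75.00, 121.83).
triangular fin: A = ½·80·45 = 1800.00, centroid at (176.67, 15.00).
hole: A = −π·22² = -1520.53, centroid at (94.00, 34.00).
ΣA = 22615.20 mm², ΣAX̄ = 1850249.80 mm³, ΣAȲ = 1659267.59 mm³.
X̄ = 1850249.80/22615.20 = 81.81 mm; Ȳ = 1659267.59/22615.20 = 73.37 mm.

X̄ = 81.81 mm, Ȳ = 73.37 mm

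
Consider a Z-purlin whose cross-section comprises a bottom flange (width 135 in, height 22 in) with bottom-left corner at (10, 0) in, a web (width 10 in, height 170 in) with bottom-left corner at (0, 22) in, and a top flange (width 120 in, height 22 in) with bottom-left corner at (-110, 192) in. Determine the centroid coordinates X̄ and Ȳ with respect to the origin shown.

X̄ = 14.59 in, Ȳ = 102.67 in

Part | A | x̄ᵢ | ȳᵢ | A·x̄ᵢ | A·ȳᵢ
bottom flange | 2970.00 | 77.50 | 11.00 | 230175.00 | 32670.00
web | 1700.00 | 5.00 | 107.00 | 8500.00 | 181900.00
top flange | 2640.00 | -50.00 | 203.00 | -132000.00 | 535920.00
Σ | 7310.00 |  |  | 106675.00 | 750490.00
X̄ = 106675.00 / 7310.00 = 14.59 in
Ȳ = 750490.00 / 7310.00 = 102.67 in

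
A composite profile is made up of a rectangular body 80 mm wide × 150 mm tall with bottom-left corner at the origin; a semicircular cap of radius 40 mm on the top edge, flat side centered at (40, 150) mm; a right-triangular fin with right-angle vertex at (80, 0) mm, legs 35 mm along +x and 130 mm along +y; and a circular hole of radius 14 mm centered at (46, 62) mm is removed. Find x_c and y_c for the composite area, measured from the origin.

x_c = 47.04 mm, y_c = 85.33 mm

Part | A | x̄ᵢ | ȳᵢ | A·x̄ᵢ | A·ȳᵢ
rectangular body | 12000.00 | 40.00 | 75.00 | 480000.00 | 900000.00
semicircular top | 2513.27 | 40.00 | 166.98 | 100530.96 | 419657.79
triangular fin | 2275.00 | 91.67 | 43.33 | 208541.67 | 98583.33
hole | -615.75 | 46.00 | 62.00 | -28324.60 | -38176.63
Σ | 16172.52 |  |  | 760748.03 | 1380064.48
x_c = 760748.03 / 16172.52 = 47.04 mm
y_c = 1380064.48 / 16172.52 = 85.33 mm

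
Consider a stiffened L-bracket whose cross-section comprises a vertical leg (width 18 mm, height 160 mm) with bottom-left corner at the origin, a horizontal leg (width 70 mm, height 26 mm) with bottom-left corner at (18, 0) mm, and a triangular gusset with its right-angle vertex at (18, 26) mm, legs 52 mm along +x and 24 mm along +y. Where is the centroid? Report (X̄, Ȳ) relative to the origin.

vertical leg: A = 18 × 160 = 2880.00, centroid at (9.00, 80.00).
horizontal leg: A = 70 × 26 = 1820.00, centroid at (53.00, 13.00).
gusset: A = ½·52·24 = 624.00, centroid at (35.33, 34.00).
ΣA = 5324.00 mm²
ΣAX̄ = (2880.00)(9.00) + (1820.00)(53.00) + (624.00)(35.33) = 144428.00 mm³
ΣAȲ = (2880.00)(80.00) + (1820.00)(13.00) + (624.00)(34.00) = 275276.00 mm³
X̄ = 144428.00 / 5324.00 = 27.13 mm
Ȳ = 275276.00 / 5324.00 = 51.70 mm

X̄ = 27.13 mm, Ȳ = 51.70 mm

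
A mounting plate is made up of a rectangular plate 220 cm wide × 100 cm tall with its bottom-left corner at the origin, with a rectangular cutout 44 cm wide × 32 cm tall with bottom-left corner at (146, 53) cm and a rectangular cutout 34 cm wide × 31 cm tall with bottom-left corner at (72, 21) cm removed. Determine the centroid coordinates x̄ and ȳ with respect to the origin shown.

plate: A = 220 × 100 = 22000.00, centroid at (110.00, 50.00).
hole 1: A = −(44 × 32) = -1408.00, centroid at (168.00, 69.00).
hole 2: A = −(34 × 31) = -1054.00, centroid at (89.00, 36.50).
ΣA = 19538.00 cm², ΣAx̄ = 2089650.00 cm³, ΣAȳ = 964377.00 cm³.
x̄ = 2089650.00/19538.00 = 106.95 cm; ȳ = 964377.00/19538.00 = 49.36 cm.

x̄ = 106.95 cm, ȳ = 49.36 cm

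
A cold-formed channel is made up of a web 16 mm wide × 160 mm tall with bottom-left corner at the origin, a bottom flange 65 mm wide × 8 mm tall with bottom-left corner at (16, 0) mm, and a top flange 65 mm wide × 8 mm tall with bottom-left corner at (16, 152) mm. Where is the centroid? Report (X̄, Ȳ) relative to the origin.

X̄ = 19.70 mm, Ȳ = 80.00 mm

web: A = 16 × 160 = 2560.00, centroid at (8.00, 80.00).
bottom flange: A = 65 × 8 = 520.00, centroid at (48.50, 4.00).
top flange: A = 65 × 8 = 520.00, centroid at (48.50, 156.00).
ΣA = 3600.00 mm²
ΣAX̄ = (2560.00)(8.00) + (520.00)(48.50) + (520.00)(48.50) = 70920.00 mm³
ΣAȲ = (2560.00)(80.00) + (520.00)(4.00) + (520.00)(156.00) = 288000.00 mm³
X̄ = 70920.00 / 3600.00 = 19.70 mm
Ȳ = 288000.00 / 3600.00 = 80.00 mm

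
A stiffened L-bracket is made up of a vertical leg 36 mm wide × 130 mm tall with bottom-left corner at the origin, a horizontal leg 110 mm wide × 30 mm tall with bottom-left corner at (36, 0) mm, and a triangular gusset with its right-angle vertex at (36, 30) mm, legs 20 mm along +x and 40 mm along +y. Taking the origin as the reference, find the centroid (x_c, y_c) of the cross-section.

x_c = 47.92 mm, y_c = 44.28 mm

vertical leg: A = 36 × 130 = 4680.00, centroid at (18.00, 65.00).
horizontal leg: A = 110 × 30 = 3300.00, centroid at (91.00, 15.00).
gusset: A = ½·20·40 = 400.00, centroid at (42.67, 43.33).
ΣA = 8380.00 mm²
ΣAx_c = (4680.00)(18.00) + (3300.00)(91.00) + (400.00)(42.67) = 401606.67 mm³
ΣAy_c = (4680.00)(65.00) + (3300.00)(15.00) + (400.00)(43.33) = 371033.33 mm³
x_c = 401606.67 / 8380.00 = 47.92 mm
y_c = 371033.33 / 8380.00 = 44.28 mm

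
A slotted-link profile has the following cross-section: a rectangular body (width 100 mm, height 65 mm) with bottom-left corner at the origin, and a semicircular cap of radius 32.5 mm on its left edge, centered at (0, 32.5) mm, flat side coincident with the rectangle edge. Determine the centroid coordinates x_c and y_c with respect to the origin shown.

rectangular body: A = 100 × 65 = 6500.00, centroid at (50.00, 32.50).
semicircular end: A = ½π·32.5² = 1659.15, centroid at (-13.79, 32.50).
ΣA = 8159.15 mm², ΣAx_c = 302114.58 mm³, ΣAy_c = 265172.49 mm³.
x_c = 302114.58/8159.15 = 37.03 mm; y_c = 265172.49/8159.15 = 32.50 mm.

x_c = 37.03 mm, y_c = 32.50 mm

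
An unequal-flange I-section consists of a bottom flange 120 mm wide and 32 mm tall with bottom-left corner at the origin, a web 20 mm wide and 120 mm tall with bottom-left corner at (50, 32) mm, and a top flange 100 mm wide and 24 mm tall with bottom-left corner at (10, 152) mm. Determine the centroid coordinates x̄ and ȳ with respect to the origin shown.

bottom flange: A = 120 × 32 = 3840.00, centroid at (60.00, 16.00).
web: A = 20 × 120 = 2400.00, centroid at (60.00, 92.00).
top flange: A = 100 × 24 = 2400.00, centroid at (60.00, 164.00).
ΣA = 8640.00 mm²
ΣAx̄ = (3840.00)(60.00) + (2400.00)(60.00) + (2400.00)(60.00) = 518400.00 mm³
ΣAȳ = (3840.00)(16.00) + (2400.00)(92.00) + (2400.00)(164.00) = 675840.00 mm³
x̄ = 518400.00 / 8640.00 = 60.00 mm
ȳ = 675840.00 / 8640.00 = 78.22 mm

x̄ = 60.00 mm, ȳ = 78.22 mm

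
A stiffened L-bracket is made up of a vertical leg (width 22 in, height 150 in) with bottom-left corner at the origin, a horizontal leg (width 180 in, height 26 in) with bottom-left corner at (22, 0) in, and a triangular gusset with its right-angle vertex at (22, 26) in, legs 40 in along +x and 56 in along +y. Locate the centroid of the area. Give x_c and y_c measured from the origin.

vertical leg: A = 22 × 150 = 3300.00, centroid at (11.00, 75.00).
horizontal leg: A = 180 × 26 = 4680.00, centroid at (112.00, 13.00).
gusset: A = ½·40·56 = 1120.00, centroid at (35.33, 44.67).
ΣA = 9100.00 in²
ΣAx_c = (3300.00)(11.00) + (4680.00)(112.00) + (1120.00)(35.33) = 600033.33 in³
ΣAy_c = (3300.00)(75.00) + (4680.00)(13.00) + (1120.00)(44.67) = 358366.67 in³
x_c = 600033.33 / 9100.00 = 65.94 in
y_c = 358366.67 / 9100.00 = 39.38 in

x_c = 65.94 in, y_c = 39.38 in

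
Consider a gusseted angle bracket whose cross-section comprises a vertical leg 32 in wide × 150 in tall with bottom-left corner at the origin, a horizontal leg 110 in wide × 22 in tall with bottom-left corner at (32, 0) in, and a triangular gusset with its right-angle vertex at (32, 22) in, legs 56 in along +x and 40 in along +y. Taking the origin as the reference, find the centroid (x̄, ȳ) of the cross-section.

Part | A | x̄ᵢ | ȳᵢ | A·x̄ᵢ | A·ȳᵢ
vertical leg | 4800.00 | 16.00 | 75.00 | 76800.00 | 360000.00
horizontal leg | 2420.00 | 87.00 | 11.00 | 210540.00 | 26620.00
gusset | 1120.00 | 50.67 | 35.33 | 56746.67 | 39573.33
Σ | 8340.00 |  |  | 344086.67 | 426193.33
x̄ = 344086.67 / 8340.00 = 41.26 in
ȳ = 426193.33 / 8340.00 = 51.10 in

x̄ = 41.26 in, ȳ = 51.10 in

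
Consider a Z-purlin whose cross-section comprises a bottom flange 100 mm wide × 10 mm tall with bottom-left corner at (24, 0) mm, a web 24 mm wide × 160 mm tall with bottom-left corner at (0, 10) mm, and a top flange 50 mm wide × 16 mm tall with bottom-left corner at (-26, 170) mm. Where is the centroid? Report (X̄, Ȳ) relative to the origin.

X̄ = 21.15 mm, Ȳ = 87.41 mm

bottom flange: A = 100 × 10 = 1000.00, centroid at (74.00, 5.00).
web: A = 24 × 160 = 3840.00, centroid at (12.00, 90.00).
top flange: A = 50 × 16 = 800.00, centroid at (-1.00, 178.00).
ΣA = 5640.00 mm², ΣAX̄ = 119280.00 mm³, ΣAȲ = 493000.00 mm³.
X̄ = 119280.00/5640.00 = 21.15 mm; Ȳ = 493000.00/5640.00 = 87.41 mm.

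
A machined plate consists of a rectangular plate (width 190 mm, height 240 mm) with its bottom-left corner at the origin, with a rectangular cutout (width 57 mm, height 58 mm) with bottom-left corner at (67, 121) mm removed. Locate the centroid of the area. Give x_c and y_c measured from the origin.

x_c = 94.96 mm, y_c = 117.65 mm

Part | A | x̄ᵢ | ȳᵢ | A·x̄ᵢ | A·ȳᵢ
plate | 45600.00 | 95.00 | 120.00 | 4332000.00 | 5472000.00
hole | -3306.00 | 95.50 | 150.00 | -315723.00 | -495900.00
Σ | 42294.00 |  |  | 4016277.00 | 4976100.00
x_c = 4016277.00 / 42294.00 = 94.96 mm
y_c = 4976100.00 / 42294.00 = 117.65 mm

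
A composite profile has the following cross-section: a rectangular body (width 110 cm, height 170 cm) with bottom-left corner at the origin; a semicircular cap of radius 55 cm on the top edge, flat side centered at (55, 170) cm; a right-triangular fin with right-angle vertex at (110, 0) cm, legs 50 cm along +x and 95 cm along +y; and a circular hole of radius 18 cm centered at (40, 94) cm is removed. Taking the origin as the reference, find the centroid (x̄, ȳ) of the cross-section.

rectangular body: A = 110 × 170 = 18700.00, centroid at (55.00, 85.00).
semicircular top: A = ½π·55² = 4751.66, centroid at (55.00, 193.34).
triangular fin: A = ½·50·95 = 2375.00, centroid at (126.67, 31.67).
hole: A = −π·18² = -1017.88, centroid at (40.00, 94.00).
ΣA = 24808.78 cm², ΣAx̄ = 1549959.53 cm³, ΣAȳ = 2487726.67 cm³.
x̄ = 1549959.53/24808.78 = 62.48 cm; ȳ = 2487726.67/24808.78 = 100.28 cm.

x̄ = 62.48 cm, ȳ = 100.28 cm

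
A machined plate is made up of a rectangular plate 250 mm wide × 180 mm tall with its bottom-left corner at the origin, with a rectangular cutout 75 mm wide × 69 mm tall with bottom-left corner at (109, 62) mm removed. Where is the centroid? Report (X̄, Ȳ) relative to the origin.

plate: A = 250 × 180 = 45000.00, centroid at (125.00, 90.00).
hole: A = −(75 × 69) = -5175.00, centroid at (146.50, 96.50).
ΣA = 39825.00 mm²
ΣAX̄ = (45000.00)(125.00) + (-5175.00)(146.50) = 4866862.50 mm³
ΣAȲ = (45000.00)(90.00) + (-5175.00)(96.50) = 3550612.50 mm³
X̄ = 4866862.50 / 39825.00 = 122.21 mm
Ȳ = 3550612.50 / 39825.00 = 89.16 mm

X̄ = 122.21 mm, Ȳ = 89.16 mm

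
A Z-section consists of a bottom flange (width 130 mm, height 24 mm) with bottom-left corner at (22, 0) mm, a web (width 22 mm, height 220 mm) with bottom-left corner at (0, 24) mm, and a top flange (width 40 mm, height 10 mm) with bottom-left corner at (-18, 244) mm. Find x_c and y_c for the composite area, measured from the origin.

x_c = 38.93 mm, y_c = 93.97 mm

Part | A | x̄ᵢ | ȳᵢ | A·x̄ᵢ | A·ȳᵢ
bottom flange | 3120.00 | 87.00 | 12.00 | 271440.00 | 37440.00
web | 4840.00 | 11.00 | 134.00 | 53240.00 | 648560.00
top flange | 400.00 | 2.00 | 249.00 | 800.00 | 99600.00
Σ | 8360.00 |  |  | 325480.00 | 785600.00
x_c = 325480.00 / 8360.00 = 38.93 mm
y_c = 785600.00 / 8360.00 = 93.97 mm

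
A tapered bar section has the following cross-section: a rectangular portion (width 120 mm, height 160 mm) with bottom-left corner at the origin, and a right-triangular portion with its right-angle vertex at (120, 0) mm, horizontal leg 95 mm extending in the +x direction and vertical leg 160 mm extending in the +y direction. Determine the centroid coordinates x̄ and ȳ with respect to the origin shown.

x̄ = 86.00 mm, ȳ = 72.44 mm

Part | A | x̄ᵢ | ȳᵢ | A·x̄ᵢ | A·ȳᵢ
rectangular portion | 19200.00 | 60.00 | 80.00 | 1152000.00 | 1536000.00
triangular portion | 7600.00 | 151.67 | 53.33 | 1152666.67 | 405333.33
Σ | 26800.00 |  |  | 2304666.67 | 1941333.33
x̄ = 2304666.67 / 26800.00 = 86.00 mm
ȳ = 1941333.33 / 26800.00 = 72.44 mm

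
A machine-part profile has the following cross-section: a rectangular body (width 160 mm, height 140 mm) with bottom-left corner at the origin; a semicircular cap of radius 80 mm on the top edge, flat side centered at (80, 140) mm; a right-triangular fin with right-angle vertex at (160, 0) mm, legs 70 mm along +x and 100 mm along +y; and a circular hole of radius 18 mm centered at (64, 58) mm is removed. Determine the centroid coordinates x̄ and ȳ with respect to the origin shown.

x̄ = 90.82 mm, ȳ = 96.59 mm

rectangular body: A = 160 × 140 = 22400.00, centroid at (80.00, 70.00).
semicircular top: A = ½π·80² = 10053.10, centroid at (80.00, 173.95).
triangular fin: A = ½·70·100 = 3500.00, centroid at (183.33, 33.33).
hole: A = −π·18² = -1017.88, centroid at (64.00, 58.00).
ΣA = 34935.22 mm²
ΣAx̄ = (22400.00)(80.00) + (10053.10)(80.00) + (3500.00)(183.33) + (-1017.88)(64.00) = 3172770.32 mm³
ΣAȳ = (22400.00)(70.00) + (10053.10)(173.95) + (3500.00)(33.33) + (-1017.88)(58.00) = 3374396.70 mm³
x̄ = 3172770.32 / 34935.22 = 90.82 mm
ȳ = 3374396.70 / 34935.22 = 96.59 mm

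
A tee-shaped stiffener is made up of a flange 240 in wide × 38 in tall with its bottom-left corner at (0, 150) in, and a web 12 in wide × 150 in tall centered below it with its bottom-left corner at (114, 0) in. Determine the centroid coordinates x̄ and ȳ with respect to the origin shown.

Part | A | x̄ᵢ | ȳᵢ | A·x̄ᵢ | A·ȳᵢ
web | 1800.00 | 120.00 | 75.00 | 216000.00 | 135000.00
flange | 9120.00 | 120.00 | 169.00 | 1094400.00 | 1541280.00
Σ | 10920.00 |  |  | 1310400.00 | 1676280.00
x̄ = 1310400.00 / 10920.00 = 120.00 in
ȳ = 1676280.00 / 10920.00 = 153.51 in

x̄ = 120.00 in, ȳ = 153.51 in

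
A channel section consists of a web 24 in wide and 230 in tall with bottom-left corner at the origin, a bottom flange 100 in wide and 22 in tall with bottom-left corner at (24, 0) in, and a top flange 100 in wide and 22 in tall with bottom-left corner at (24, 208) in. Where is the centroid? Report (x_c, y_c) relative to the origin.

web: A = 24 × 230 = 5520.00, centroid at (12.00, 115.00).
bottom flange: A = 100 × 22 = 2200.00, centroid at (74.00, 11.00).
top flange: A = 100 × 22 = 2200.00, centroid at (74.00, 219.00).
ΣA = 9920.00 in², ΣAx_c = 391840.00 in³, ΣAy_c = 1140800.00 in³.
x_c = 391840.00/9920.00 = 39.50 in; y_c = 1140800.00/9920.00 = 115.00 in.

x_c = 39.50 in, y_c = 115.00 in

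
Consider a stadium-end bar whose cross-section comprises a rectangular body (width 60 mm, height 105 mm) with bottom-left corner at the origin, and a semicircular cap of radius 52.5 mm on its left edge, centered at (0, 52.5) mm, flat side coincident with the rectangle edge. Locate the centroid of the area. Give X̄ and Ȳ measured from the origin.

X̄ = 8.71 mm, Ȳ = 52.50 mm

rectangular body: A = 60 × 105 = 6300.00, centroid at (30.00, 52.50).
semicircular end: A = ½π·52.5² = 4329.51, centroid at (-22.28, 52.50).
ΣA = 10629.51 mm²
ΣAX̄ = (6300.00)(30.00) + (4329.51)(-22.28) = 92531.25 mm³
ΣAȲ = (6300.00)(52.50) + (4329.51)(52.50) = 558049.14 mm³
X̄ = 92531.25 / 10629.51 = 8.71 mm
Ȳ = 558049.14 / 10629.51 = 52.50 mm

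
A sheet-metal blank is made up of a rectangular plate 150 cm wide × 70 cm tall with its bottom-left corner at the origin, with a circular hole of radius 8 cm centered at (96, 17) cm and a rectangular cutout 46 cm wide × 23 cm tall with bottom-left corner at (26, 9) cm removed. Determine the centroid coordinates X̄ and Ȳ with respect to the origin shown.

X̄ = 77.52 cm, Ȳ = 37.05 cm

plate: A = 150 × 70 = 10500.00, centroid at (75.00, 35.00).
hole 1: A = −π·8² = -201.06, centroid at (96.00, 17.00).
hole 2: A = −(46 × 23) = -1058.00, centroid at (49.00, 20.50).
ΣA = 9240.94 cm², ΣAX̄ = 716356.05 cm³, ΣAȲ = 342392.95 cm³.
X̄ = 716356.05/9240.94 = 77.52 cm; Ȳ = 342392.95/9240.94 = 37.05 cm.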